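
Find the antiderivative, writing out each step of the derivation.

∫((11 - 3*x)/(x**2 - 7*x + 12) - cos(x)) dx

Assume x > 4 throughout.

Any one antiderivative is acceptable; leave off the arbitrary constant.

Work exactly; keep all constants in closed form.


Step 1. Rewrite: now ∫((11 - 3*x)/(x**2 - 7*x + 12)) dx + ∫(-cos(x)) dx.
Step 2. Evaluate the standard form: now -sin(x) + ∫((11 - 3*x)/(x**2 - 7*x + 12)) dx.
Step 3. Decompose ∫((11 - 3*x)/(x**2 - 7*x + 12)) dx by partial fractions, (11 - 3*x)/(x**2 - 7*x + 12) = -2/(x - 3) - 1/(x - 4): now -sin(x) + ∫(-1/(x - 4)) dx + ∫(-2/(x - 3)) dx.
Step 4. Evaluate the standard form [assuming x > 3]: now -2*log(x - 3) - sin(x) + ∫(-1/(x - 4)) dx.
Step 5. Evaluate the standard form [assuming x > 4]: now -log(x - 4) - 2*log(x - 3) - sin(x).
Answer: -log(x - 4) - 2*log(x - 3) - sin(x).


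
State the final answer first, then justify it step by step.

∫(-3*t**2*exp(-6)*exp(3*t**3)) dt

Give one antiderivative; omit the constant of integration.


The answer is -exp(3*t**3 - 6)/3.
Step 1. Substitute u = t**3 - 2, turning ∫(-3*t**2*exp(-6)*exp(3*t**3)) dt into ∫(-exp(3*u)) du: now ∫(-exp(3*u)) du.
Step 2. Evaluate the standard form: now -exp(3*u)/3.
Step 3. Substitute back u = t**3 - 2: now -exp(3*t**3 - 6)/3.
Answer: -exp(3*t**3 - 6)/3.


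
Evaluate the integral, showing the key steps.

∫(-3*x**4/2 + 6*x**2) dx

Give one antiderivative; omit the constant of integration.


Step 1. Rewrite: now ∫(6*x**2) dx + ∫(-3*x**4/2) dx.
Step 2. Evaluate the standard form: now 2*x**3 + ∫(-3*x**4/2) dx.
Step 3. Evaluate the standard form: now -3*x**5/10 + 2*x**3.
Answer: -3*x**5/10 + 2*x**3.


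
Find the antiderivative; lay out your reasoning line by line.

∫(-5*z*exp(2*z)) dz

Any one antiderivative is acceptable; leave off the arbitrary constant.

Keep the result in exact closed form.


Step 1. Integrate ∫(-5*z*exp(2*z)) dz by parts with u = z, dv = (-5*exp(2*z)) dz, so v = -5*exp(2*z)/2: now -5*z*exp(2*z)/2 + ∫(5*exp(2*z)/2) dz.
Step 2. Evaluate the standard form: now -5*z*exp(2*z)/2 + 5*exp(2*z)/4.
Answer: -5*z*exp(2*z)/2 + 5*exp(2*z)/4.


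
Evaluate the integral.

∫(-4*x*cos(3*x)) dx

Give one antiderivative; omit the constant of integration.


Answer: -4*x*sin(3*x)/3 - 4*cos(3*x)/9.


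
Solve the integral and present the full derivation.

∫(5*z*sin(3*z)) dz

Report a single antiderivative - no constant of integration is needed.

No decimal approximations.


Step 1. Integrate ∫(5*z*sin(3*z)) dz by parts with u = z, dv = (5*sin(3*z)) dz, so v = -5*cos(3*z)/3: now -5*z*cos(3*z)/3 + ∫(5*cos(3*z)/3) dz.
Step 2. Evaluate the standard form: now -5*z*cos(3*z)/3 + 5*sin(3*z)/9.
Answer: -5*z*cos(3*z)/3 + 5*sin(3*z)/9.


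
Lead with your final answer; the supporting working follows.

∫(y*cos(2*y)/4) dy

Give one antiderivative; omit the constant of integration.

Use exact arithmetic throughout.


The answer is y*sin(2*y)/8 + cos(2*y)/16.
Step 1. Integrate ∫(y*cos(2*y)/4) dy by parts with u = y, dv = (cos(2*y)/4) dy, so v = sin(2*y)/8: now y*sin(2*y)/8 + ∫(-sin(2*y)/8) dy.
Step 2. Evaluate the standard form: now y*sin(2*y)/8 + cos(2*y)/16.
Answer: y*sin(2*y)/8 + cos(2*y)/16.


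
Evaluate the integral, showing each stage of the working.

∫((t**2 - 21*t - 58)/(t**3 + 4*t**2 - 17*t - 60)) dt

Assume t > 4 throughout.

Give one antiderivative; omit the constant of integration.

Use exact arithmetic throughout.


Step 1. Decompose ∫((t**2 - 21*t - 58)/(t**3 + 4*t**2 - 17*t - 60)) dt by partial fractions, (t**2 - 21*t - 58)/(t**3 + 4*t**2 - 17*t - 60) = 4/(t + 5) - 1/(t + 3) - 2/(t - 4): now ∫(-2/(t - 4)) dt + ∫(-1/(t + 3)) dt + ∫(4/(t + 5)) dt.
Step 2. Evaluate the standard form [assuming t > -3]: now -log(t + 3) + ∫(-2/(t - 4)) dt + ∫(4/(t + 5)) dt.
Step 3. Evaluate the standard form [assuming t > 4]: now -2*log(t - 4) - log(t + 3) + ∫(4/(t + 5)) dt.
Step 4. Evaluate the standard form [assuming t > -5]: now -2*log(t - 4) - log(t + 3) + 4*log(t + 5).
Answer: -2*log(t - 4) - log(t + 3) + 4*log(t + 5).


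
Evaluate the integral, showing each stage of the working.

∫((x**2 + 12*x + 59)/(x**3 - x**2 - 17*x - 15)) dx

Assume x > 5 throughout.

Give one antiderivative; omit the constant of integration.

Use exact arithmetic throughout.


Step 1. Decompose ∫((x**2 + 12*x + 59)/(x**3 - x**2 - 17*x - 15)) dx by partial fractions, (x**2 + 12*x + 59)/(x**3 - x**2 - 17*x - 15) = 2/(x + 3) - 4/(x + 1) + 3/(x - 5): now ∫(3/(x - 5)) dx + ∫(-4/(x + 1)) dx + ∫(2/(x + 3)) dx.
Step 2. Evaluate the standard form [assuming x > 5]: now 3*log(x - 5) + ∫(-4/(x + 1)) dx + ∫(2/(x + 3)) dx.
Step 3. Evaluate the standard form [assuming x > -1]: now 3*log(x - 5) - 4*log(x + 1) + ∫(2/(x + 3)) dx.
Step 4. Evaluate the standard form [assuming x > -3]: now 3*log(x - 5) - 4*log(x + 1) + 2*log(x + 3).
Answer: 3*log(x - 5) - 4*log(x + 1) + 2*log(x + 3).


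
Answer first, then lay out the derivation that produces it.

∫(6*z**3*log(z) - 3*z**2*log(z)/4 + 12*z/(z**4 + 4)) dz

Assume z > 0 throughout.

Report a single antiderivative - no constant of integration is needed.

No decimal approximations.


The answer is 3*z**4*log(z)/2 - 3*z**4/8 - z**3*log(z)/4 + z**3/12 + 3*atan(z**2/2).
Step 1. Rewrite: now ∫(12*z/(z**4 + 4)) dz + ∫(-3*z**2*log(z)/4) dz + ∫(6*z**3*log(z)) dz.
Step 2. Integrate ∫(6*z**3*log(z)) dz by parts with u = log(z), dv = (6*z**3) dz, so v = 3*z**4/2 [assuming z > 0]: now 3*z**4*log(z)/2 + ∫(-3*z**3/2) dz + ∫(12*z/(z**4 + 4)) dz + ∫(-3*z**2*log(z)/4) dz.
Step 3. Evaluate the standard form: now 3*z**4*log(z)/2 - 3*z**4/8 + ∫(12*z/(z**4 + 4)) dz + ∫(-3*z**2*log(z)/4) dz.
Step 4. Integrate ∫(-3*z**2*log(z)/4) dz by parts with u = log(z), dv = (-3*z**2/4) dz, so v = -z**3/4 [assuming z > 0]: now 3*z**4*log(z)/2 - 3*z**4/8 - z**3*log(z)/4 + ∫(z**2/4) dz + ∫(12*z/(z**4 + 4)) dz.
Step 5. Evaluate the standard form: now 3*z**4*log(z)/2 - 3*z**4/8 - z**3*log(z)/4 + z**3/12 + ∫(12*z/(z**4 + 4)) dz.
Step 6. Substitute u = z**2, turning ∫(12*z/(z**4 + 4)) dz into ∫(6/(u**2 + 4)) du: now 3*z**4*log(z)/2 - 3*z**4/8 - z**3*log(z)/4 + z**3/12 + ∫(6/(u**2 + 4)) du.
Step 7. Evaluate the standard form: now 3*z**4*log(z)/2 - 3*z**4/8 - z**3*log(z)/4 + z**3/12 + 3*atan(u/2).
Step 8. Substitute back u = z**2: now 3*z**4*log(z)/2 - 3*z**4/8 - z**3*log(z)/4 + z**3/12 + 3*atan(z**2/2).
Answer: 3*z**4*log(z)/2 - 3*z**4/8 - z**3*log(z)/4 + z**3/12 + 3*atan(z**2/2).


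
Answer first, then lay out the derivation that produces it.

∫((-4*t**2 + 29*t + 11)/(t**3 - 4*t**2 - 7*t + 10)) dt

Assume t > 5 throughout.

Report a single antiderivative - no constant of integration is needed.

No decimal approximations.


The answer is 2*log(t - 5) - 3*log(t - 1) - 3*log(t + 2).
Step 1. Decompose ∫((-4*t**2 + 29*t + 11)/(t**3 - 4*t**2 - 7*t + 10)) dt by partial fractions, (-4*t**2 + 29*t + 11)/(t**3 - 4*t**2 - 7*t + 10) = -3/(t + 2) - 3/(t - 1) + 2/(t - 5): now ∫(2/(t - 5)) dt + ∫(-3/(t - 1)) dt + ∫(-3/(t + 2)) dt.
Step 2. Evaluate the standard form [assuming t > -2]: now -3*log(t + 2) + ∫(2/(t - 5)) dt + ∫(-3/(t - 1)) dt.
Step 3. Evaluate the standard form [assuming t > 5]: now 2*log(t - 5) - 3*log(t + 2) + ∫(-3/(t - 1)) dt.
Step 4. Evaluate the standard form [assuming t > 1]: now 2*log(t - 5) - 3*log(t - 1) - 3*log(t + 2).
Answer: 2*log(t - 5) - 3*log(t - 1) - 3*log(t + 2).


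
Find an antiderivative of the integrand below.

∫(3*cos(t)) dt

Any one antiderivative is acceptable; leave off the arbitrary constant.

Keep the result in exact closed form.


Answer: 3*sin(t).


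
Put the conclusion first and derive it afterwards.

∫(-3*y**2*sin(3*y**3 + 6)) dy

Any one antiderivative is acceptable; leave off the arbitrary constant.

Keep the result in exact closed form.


The answer is cos(3*y**3 + 6)/3.
Step 1. Substitute u = y**3 + 2, turning ∫(-3*y**2*sin(3*y**3 + 6)) dy into ∫(-sin(3*u)) du: now ∫(-sin(3*u)) du.
Step 2. Evaluate the standard form: now cos(3*u)/3.
Step 3. Substitute back u = y**3 + 2: now cos(3*y**3 + 6)/3.
Answer: cos(3*y**3 + 6)/3.


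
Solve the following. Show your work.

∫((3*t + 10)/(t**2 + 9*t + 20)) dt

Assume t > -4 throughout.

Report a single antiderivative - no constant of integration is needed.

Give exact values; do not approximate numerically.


Step 1. Decompose ∫((3*t + 10)/(t**2 + 9*t + 20)) dt by partial fractions, (3*t + 10)/(t**2 + 9*t + 20) = 5/(t + 5) - 2/(t + 4): now ∫(-2/(t + 4)) dt + ∫(5/(t + 5)) dt.
Step 2. Evaluate the standard form [assuming t > -4]: now -2*log(t + 4) + ∫(5/(t + 5)) dt.
Step 3. Evaluate the standard form [assuming t > -5]: now -2*log(t + 4) + 5*log(t + 5).
Answer: -2*log(t + 4) + 5*log(t + 5).


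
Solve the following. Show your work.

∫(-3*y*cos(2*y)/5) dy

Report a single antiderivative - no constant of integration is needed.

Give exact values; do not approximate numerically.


Step 1. Integrate ∫(-3*y*cos(2*y)/5) dy by parts with u = y, dv = (-3*cos(2*y)/5) dy, so v = -3*sin(2*y)/10: now -3*y*sin(2*y)/10 + ∫(3*sin(2*y)/10) dy.
Step 2. Evaluate the standard form: now -3*y*sin(2*y)/10 - 3*cos(2*y)/20.
Answer: -3*y*sin(2*y)/10 - 3*cos(2*y)/20.


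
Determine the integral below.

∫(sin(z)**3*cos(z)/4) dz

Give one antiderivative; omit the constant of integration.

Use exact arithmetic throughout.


Answer: sin(z)**4/16.


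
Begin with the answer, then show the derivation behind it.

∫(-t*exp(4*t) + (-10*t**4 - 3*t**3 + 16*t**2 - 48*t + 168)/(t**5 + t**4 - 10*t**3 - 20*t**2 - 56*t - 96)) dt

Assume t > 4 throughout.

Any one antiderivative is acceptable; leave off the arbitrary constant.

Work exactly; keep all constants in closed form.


The answer is -t*exp(4*t)/4 + exp(4*t)/16 - 3*log(t - 4) - 4*log(t + 2) - 3*log(t + 3) + atan(t/2).
Step 1. Rewrite: now ∫(-t*exp(4*t)) dt + ∫((-10*t**4 - 3*t**3 + 16*t**2 - 48*t + 168)/(t**5 + t**4 - 10*t**3 - 20*t**2 - 56*t - 96)) dt.
Step 2. Integrate ∫(-t*exp(4*t)) dt by parts with u = t, dv = (-exp(4*t)) dt, so v = -exp(4*t)/4: now -t*exp(4*t)/4 + ∫((-10*t**4 - 3*t**3 + 16*t**2 - 48*t + 168)/(t**5 + t**4 - 10*t**3 - 20*t**2 - 56*t - 96)) dt + ∫(exp(4*t)/4) dt.
Step 3. Evaluate the standard form: now -t*exp(4*t)/4 + exp(4*t)/16 + ∫((-10*t**4 - 3*t**3 + 16*t**2 - 48*t + 168)/(t**5 + t**4 - 10*t**3 - 20*t**2 - 56*t - 96)) dt.
Step 4. Decompose ∫((-10*t**4 - 3*t**3 + 16*t**2 - 48*t + 168)/(t**5 + t**4 - 10*t**3 - 20*t**2 - 56*t - 96)) dt by partial fractions, (-10*t**4 - 3*t**3 + 16*t**2 - 48*t + 168)/(t**5 + t**4 - 10*t**3 - 20*t**2 - 56*t - 96) = 2/(t**2 + 4) - 3/(t + 3) - 4/(t + 2) - 3/(t - 4): now -t*exp(4*t)/4 + exp(4*t)/16 + ∫(-3/(t - 4)) dt + ∫(-4/(t + 2)) dt + ∫(-3/(t + 3)) dt + ∫(2/(t**2 + 4)) dt.
Step 5. Evaluate the standard form [assuming t > 4]: now -t*exp(4*t)/4 + exp(4*t)/16 - 3*log(t - 4) + ∫(-4/(t + 2)) dt + ∫(-3/(t + 3)) dt + ∫(2/(t**2 + 4)) dt.
Step 6. Evaluate the standard form [assuming t > -3]: now -t*exp(4*t)/4 + exp(4*t)/16 - 3*log(t - 4) - 3*log(t + 3) + ∫(-4/(t + 2)) dt + ∫(2/(t**2 + 4)) dt.
Step 7. Evaluate the standard form [assuming t > -2]: now -t*exp(4*t)/4 + exp(4*t)/16 - 3*log(t - 4) - 4*log(t + 2) - 3*log(t + 3) + ∫(2/(t**2 + 4)) dt.
Step 8. Evaluate the standard form: now -t*exp(4*t)/4 + exp(4*t)/16 - 3*log(t - 4) - 4*log(t + 2) - 3*log(t + 3) + atan(t/2).
Answer: -t*exp(4*t)/4 + exp(4*t)/16 - 3*log(t - 4) - 4*log(t + 2) - 3*log(t + 3) + atan(t/2).


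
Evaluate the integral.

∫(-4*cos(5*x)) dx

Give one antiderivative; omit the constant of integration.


Answer: -4*sin(5*x)/5.


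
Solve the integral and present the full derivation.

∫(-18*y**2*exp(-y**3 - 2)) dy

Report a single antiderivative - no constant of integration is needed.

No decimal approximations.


Step 1. Substitute u = y**3 + 2, turning ∫(-18*y**2*exp(-y**3 - 2)) dy into ∫(-6*exp(-u)) du: now ∫(-6*exp(-u)) du.
Step 2. Evaluate the standard form: now 6*exp(-u).
Step 3. Substitute back u = y**3 + 2: now 6*exp(-y**3 - 2).
Answer: 6*exp(-y**3 - 2).


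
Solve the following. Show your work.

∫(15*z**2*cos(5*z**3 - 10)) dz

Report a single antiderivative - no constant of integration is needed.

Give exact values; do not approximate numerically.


Step 1. Substitute u = z**3 - 2, turning ∫(15*z**2*cos(5*z**3 - 10)) dz into ∫(5*cos(5*u)) du: now ∫(5*cos(5*u)) du.
Step 2. Evaluate the standard form: now sin(5*u).
Step 3. Substitute back u = z**3 - 2: now sin(5*z**3 - 10).
Answer: sin(5*z**3 - 10).


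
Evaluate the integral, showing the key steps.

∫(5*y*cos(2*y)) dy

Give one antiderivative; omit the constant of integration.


Step 1. Integrate ∫(5*y*cos(2*y)) dy by parts with u = y, dv = (5*cos(2*y)) dy, so v = 5*sin(2*y)/2: now 5*y*sin(2*y)/2 + ∫(-5*sin(2*y)/2) dy.
Step 2. Evaluate the standard form: now 5*y*sin(2*y)/2 + 5*cos(2*y)/4.
Answer: 5*y*sin(2*y)/2 + 5*cos(2*y)/4.


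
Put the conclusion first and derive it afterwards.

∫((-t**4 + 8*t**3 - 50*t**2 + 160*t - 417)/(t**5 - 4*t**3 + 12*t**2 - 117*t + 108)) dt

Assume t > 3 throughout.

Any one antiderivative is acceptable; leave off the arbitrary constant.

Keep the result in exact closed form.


The answer is -log(t - 3) + 3*log(t - 1) - 3*log(t + 4) - 4*atan(t/3)/3.
Step 1. Decompose ∫((-t**4 + 8*t**3 - 50*t**2 + 160*t - 417)/(t**5 - 4*t**3 + 12*t**2 - 117*t + 108)) dt by partial fractions, (-t**4 + 8*t**3 - 50*t**2 + 160*t - 417)/(t**5 - 4*t**3 + 12*t**2 - 117*t + 108) = -4/(t**2 + 9) - 3/(t + 4) + 3/(t - 1) - 1/(t - 3): now ∫(-1/(t - 3)) dt + ∫(3/(t - 1)) dt + ∫(-3/(t + 4)) dt + ∫(-4/(t**2 + 9)) dt.
Step 2. Evaluate the standard form [assuming t > 1]: now 3*log(t - 1) + ∫(-1/(t - 3)) dt + ∫(-3/(t + 4)) dt + ∫(-4/(t**2 + 9)) dt.
Step 3. Evaluate the standard form [assuming t > -4]: now 3*log(t - 1) - 3*log(t + 4) + ∫(-1/(t - 3)) dt + ∫(-4/(t**2 + 9)) dt.
Step 4. Evaluate the standard form [assuming t > 3]: now -log(t - 3) + 3*log(t - 1) - 3*log(t + 4) + ∫(-4/(t**2 + 9)) dt.
Step 5. Evaluate the standard form: now -log(t - 3) + 3*log(t - 1) - 3*log(t + 4) - 4*atan(t/3)/3.
Answer: -log(t - 3) + 3*log(t - 1) - 3*log(t + 4) - 4*atan(t/3)/3.


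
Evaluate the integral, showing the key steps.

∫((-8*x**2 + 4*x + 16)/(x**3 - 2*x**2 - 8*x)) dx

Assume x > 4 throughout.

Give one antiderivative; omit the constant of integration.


Step 1. Decompose ∫((-8*x**2 + 4*x + 16)/(x**3 - 2*x**2 - 8*x)) dx by partial fractions, (-8*x**2 + 4*x + 16)/(x**3 - 2*x**2 - 8*x) = -2/(x + 2) - 4/(x - 4) - 2/x: now ∫(-2/x) dx + ∫(-4/(x - 4)) dx + ∫(-2/(x + 2)) dx.
Step 2. Evaluate the standard form [assuming x > -2]: now -2*log(x + 2) + ∫(-2/x) dx + ∫(-4/(x - 4)) dx.
Step 3. Evaluate the standard form [assuming x > 4]: now -4*log(x - 4) - 2*log(x + 2) + ∫(-2/x) dx.
Step 4. Evaluate the standard form [assuming x > 0]: now -2*log(x) - 4*log(x - 4) - 2*log(x + 2).
Answer: -2*log(x) - 4*log(x - 4) - 2*log(x + 2).


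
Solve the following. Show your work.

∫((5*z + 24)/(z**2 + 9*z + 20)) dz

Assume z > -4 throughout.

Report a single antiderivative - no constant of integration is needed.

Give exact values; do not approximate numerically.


Step 1. Decompose ∫((5*z + 24)/(z**2 + 9*z + 20)) dz by partial fractions, (5*z + 24)/(z**2 + 9*z + 20) = 1/(z + 5) + 4/(z + 4): now ∫(4/(z + 4)) dz + ∫(1/(z + 5)) dz.
Step 2. Evaluate the standard form [assuming z > -5]: now log(z + 5) + ∫(4/(z + 4)) dz.
Step 3. Evaluate the standard form [assuming z > -4]: now 4*log(z + 4) + log(z + 5).
Answer: 4*log(z + 4) + log(z + 5).


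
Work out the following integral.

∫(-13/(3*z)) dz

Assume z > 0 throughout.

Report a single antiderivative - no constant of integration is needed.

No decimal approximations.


Answer: -13*log(z)/3.


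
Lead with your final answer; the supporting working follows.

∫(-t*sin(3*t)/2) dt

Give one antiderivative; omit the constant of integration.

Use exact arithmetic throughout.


The answer is t*cos(3*t)/6 - sin(3*t)/18.
Step 1. Integrate ∫(-t*sin(3*t)/2) dt by parts with u = t, dv = (-sin(3*t)/2) dt, so v = cos(3*t)/6: now t*cos(3*t)/6 + ∫(-cos(3*t)/6) dt.
Step 2. Evaluate the standard form: now t*cos(3*t)/6 - sin(3*t)/18.
Answer: t*cos(3*t)/6 - sin(3*t)/18.


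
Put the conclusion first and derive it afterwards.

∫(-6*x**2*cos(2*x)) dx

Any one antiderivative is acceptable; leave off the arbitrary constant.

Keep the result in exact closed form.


The answer is -3*x**2*sin(2*x) - 3*x*cos(2*x) + 3*sin(2*x)/2.
Step 1. Integrate ∫(-6*x**2*cos(2*x)) dx by parts with u = x**2, dv = (-6*cos(2*x)) dx, so v = -3*sin(2*x): now -3*x**2*sin(2*x) + ∫(6*x*sin(2*x)) dx.
Step 2. Integrate ∫(6*x*sin(2*x)) dx by parts with u = x, dv = (6*sin(2*x)) dx, so v = -3*cos(2*x): now -3*x**2*sin(2*x) - 3*x*cos(2*x) + ∫(3*cos(2*x)) dx.
Step 3. Evaluate the standard form: now -3*x**2*sin(2*x) - 3*x*cos(2*x) + 3*sin(2*x)/2.
Answer: -3*x**2*sin(2*x) - 3*x*cos(2*x) + 3*sin(2*x)/2.


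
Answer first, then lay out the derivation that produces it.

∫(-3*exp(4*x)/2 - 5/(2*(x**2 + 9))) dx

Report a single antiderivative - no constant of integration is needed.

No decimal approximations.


The answer is -3*exp(4*x)/8 - 5*atan(x/3)/6.
Step 1. Rewrite: now ∫(-5/(2*(x**2 + 9))) dx + ∫(-3*exp(4*x)/2) dx.
Step 2. Evaluate the standard form: now -5*atan(x/3)/6 + ∫(-3*exp(4*x)/2) dx.
Step 3. Evaluate the standard form: now -3*exp(4*x)/8 - 5*atan(x/3)/6.
Answer: -3*exp(4*x)/8 - 5*atan(x/3)/6.


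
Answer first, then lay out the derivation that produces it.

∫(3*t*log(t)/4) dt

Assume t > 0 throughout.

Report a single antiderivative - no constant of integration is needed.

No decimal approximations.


The answer is 3*t**2*log(t)/8 - 3*t**2/16.
Step 1. Integrate ∫(3*t*log(t)/4) dt by parts with u = log(t), dv = (3*t/4) dt, so v = 3*t**2/8 [assuming t > 0]: now 3*t**2*log(t)/8 + ∫(-3*t/8) dt.
Step 2. Evaluate the standard form: now 3*t**2*log(t)/8 - 3*t**2/16.
Answer: 3*t**2*log(t)/8 - 3*t**2/16.


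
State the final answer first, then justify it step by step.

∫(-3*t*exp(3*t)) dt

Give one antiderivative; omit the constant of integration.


The answer is -t*exp(3*t) + exp(3*t)/3.
Step 1. Integrate ∫(-3*t*exp(3*t)) dt by parts with u = t, dv = (-3*exp(3*t)) dt, so v = -exp(3*t): now -t*exp(3*t) + ∫(exp(3*t)) dt.
Step 2. Evaluate the standard form: now -t*exp(3*t) + exp(3*t)/3.
Answer: -t*exp(3*t) + exp(3*t)/3.


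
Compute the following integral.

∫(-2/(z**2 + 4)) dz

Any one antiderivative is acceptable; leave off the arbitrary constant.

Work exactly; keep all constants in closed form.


Answer: -atan(z/2).


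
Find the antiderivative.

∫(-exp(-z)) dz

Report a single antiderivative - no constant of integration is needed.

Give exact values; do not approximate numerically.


Answer: exp(-z).


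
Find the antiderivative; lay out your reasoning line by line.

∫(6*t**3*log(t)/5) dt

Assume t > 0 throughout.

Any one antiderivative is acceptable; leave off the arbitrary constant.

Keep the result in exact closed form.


Step 1. Integrate ∫(6*t**3*log(t)/5) dt by parts with u = log(t), dv = (6*t**3/5) dt, so v = 3*t**4/10 [assuming t > 0]: now 3*t**4*log(t)/10 + ∫(-3*t**3/10) dt.
Step 2. Evaluate the standard form: now 3*t**4*log(t)/10 - 3*t**4/40.
Answer: 3*t**4*log(t)/10 - 3*t**4/40.


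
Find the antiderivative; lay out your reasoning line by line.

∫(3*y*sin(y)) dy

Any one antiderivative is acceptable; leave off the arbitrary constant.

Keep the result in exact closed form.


Step 1. Integrate ∫(3*y*sin(y)) dy by parts with u = y, dv = (3*sin(y)) dy, so v = -3*cos(y): now -3*y*cos(y) + ∫(3*cos(y)) dy.
Step 2. Evaluate the standard form: now -3*y*cos(y) + 3*sin(y).
Answer: -3*y*cos(y) + 3*sin(y).


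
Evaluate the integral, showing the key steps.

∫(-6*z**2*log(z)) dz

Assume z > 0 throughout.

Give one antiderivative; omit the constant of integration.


Step 1. Integrate ∫(-6*z**2*log(z)) dz by parts with u = log(z), dv = (-6*z**2) dz, so v = -2*z**3 [assuming z > 0]: now -2*z**3*log(z) + ∫(2*z**2) dz.
Step 2. Evaluate the standard form: now -2*z**3*log(z) + 2*z**3/3.
Answer: -2*z**3*log(z) + 2*z**3/3.


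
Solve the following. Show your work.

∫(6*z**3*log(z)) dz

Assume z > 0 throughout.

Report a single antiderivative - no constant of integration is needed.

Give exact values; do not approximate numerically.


Step 1. Integrate ∫(6*z**3*log(z)) dz by parts with u = log(z), dv = (6*z**3) dz, so v = 3*z**4/2 [assuming z > 0]: now 3*z**4*log(z)/2 + ∫(-3*z**3/2) dz.
Step 2. Evaluate the standard form: now 3*z**4*log(z)/2 - 3*z**4/8.
Answer: 3*z**4*log(z)/2 - 3*z**4/8.


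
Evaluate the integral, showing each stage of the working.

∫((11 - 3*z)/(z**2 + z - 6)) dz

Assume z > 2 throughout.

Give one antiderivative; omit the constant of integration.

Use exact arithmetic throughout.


Step 1. Decompose ∫((11 - 3*z)/(z**2 + z - 6)) dz by partial fractions, (11 - 3*z)/(z**2 + z - 6) = -4/(z + 3) + 1/(z - 2): now ∫(1/(z - 2)) dz + ∫(-4/(z + 3)) dz.
Step 2. Evaluate the standard form [assuming z > -3]: now -4*log(z + 3) + ∫(1/(z - 2)) dz.
Step 3. Evaluate the standard form [assuming z > 2]: now log(z - 2) - 4*log(z + 3).
Answer: log(z - 2) - 4*log(z + 3).


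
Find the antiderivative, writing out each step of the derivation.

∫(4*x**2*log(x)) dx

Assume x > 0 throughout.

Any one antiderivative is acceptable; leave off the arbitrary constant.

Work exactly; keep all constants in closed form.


Step 1. Integrate ∫(4*x**2*log(x)) dx by parts with u = log(x), dv = (4*x**2) dx, so v = 4*x**3/3 [assuming x > 0]: now 4*x**3*log(x)/3 + ∫(-4*x**2/3) dx.
Step 2. Evaluate the standard form: now 4*x**3*log(x)/3 - 4*x**3/9.
Answer: 4*x**3*log(x)/3 - 4*x**3/9.


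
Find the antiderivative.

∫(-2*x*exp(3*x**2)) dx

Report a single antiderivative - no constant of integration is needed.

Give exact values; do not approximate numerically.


Answer: -exp(3*x**2)/3.


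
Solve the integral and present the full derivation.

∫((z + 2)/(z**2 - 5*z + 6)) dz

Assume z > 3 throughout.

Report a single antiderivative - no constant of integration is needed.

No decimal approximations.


Step 1. Decompose ∫((z + 2)/(z**2 - 5*z + 6)) dz by partial fractions, (z + 2)/(z**2 - 5*z + 6) = -4/(z - 2) + 5/(z - 3): now ∫(5/(z - 3)) dz + ∫(-4/(z - 2)) dz.
Step 2. Evaluate the standard form [assuming z > 3]: now 5*log(z - 3) + ∫(-4/(z - 2)) dz.
Step 3. Evaluate the standard form [assuming z > 2]: now 5*log(z - 3) - 4*log(z - 2).
Answer: 5*log(z - 3) - 4*log(z - 2).


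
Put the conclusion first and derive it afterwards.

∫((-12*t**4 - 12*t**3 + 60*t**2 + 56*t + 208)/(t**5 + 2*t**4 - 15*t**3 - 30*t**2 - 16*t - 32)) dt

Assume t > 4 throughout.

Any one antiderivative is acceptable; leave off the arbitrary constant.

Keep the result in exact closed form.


The answer is -3*log(t - 4) - 4*log(t + 2) - 5*log(t + 4) - 4*atan(t).
Step 1. Decompose ∫((-12*t**4 - 12*t**3 + 60*t**2 + 56*t + 208)/(t**5 + 2*t**4 - 15*t**3 - 30*t**2 - 16*t - 32)) dt by partial fractions, (-12*t**4 - 12*t**3 + 60*t**2 + 56*t + 208)/(t**5 + 2*t**4 - 15*t**3 - 30*t**2 - 16*t - 32) = -4/(t**2 + 1) - 5/(t + 4) - 4/(t + 2) - 3/(t - 4): now ∫(-3/(t - 4)) dt + ∫(-4/(t + 2)) dt + ∫(-5/(t + 4)) dt + ∫(-4/(t**2 + 1)) dt.
Step 2. Evaluate the standard form [assuming t > -4]: now -5*log(t + 4) + ∫(-3/(t - 4)) dt + ∫(-4/(t + 2)) dt + ∫(-4/(t**2 + 1)) dt.
Step 3. Evaluate the standard form [assuming t > 4]: now -3*log(t - 4) - 5*log(t + 4) + ∫(-4/(t + 2)) dt + ∫(-4/(t**2 + 1)) dt.
Step 4. Evaluate the standard form [assuming t > -2]: now -3*log(t - 4) - 4*log(t + 2) - 5*log(t + 4) + ∫(-4/(t**2 + 1)) dt.
Step 5. Evaluate the standard form: now -3*log(t - 4) - 4*log(t + 2) - 5*log(t + 4) - 4*atan(t).
Answer: -3*log(t - 4) - 4*log(t + 2) - 5*log(t + 4) - 4*atan(t).


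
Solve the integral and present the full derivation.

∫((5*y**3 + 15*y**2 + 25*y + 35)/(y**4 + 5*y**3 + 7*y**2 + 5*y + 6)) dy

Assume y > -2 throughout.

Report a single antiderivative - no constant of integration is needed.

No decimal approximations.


Step 1. Decompose ∫((5*y**3 + 15*y**2 + 25*y + 35)/(y**4 + 5*y**3 + 7*y**2 + 5*y + 6)) dy by partial fractions, (5*y**3 + 15*y**2 + 25*y + 35)/(y**4 + 5*y**3 + 7*y**2 + 5*y + 6) = 4/(y**2 + 1) + 4/(y + 3) + 1/(y + 2): now ∫(1/(y + 2)) dy + ∫(4/(y + 3)) dy + ∫(4/(y**2 + 1)) dy.
Step 2. Evaluate the standard form [assuming y > -3]: now 4*log(y + 3) + ∫(1/(y + 2)) dy + ∫(4/(y**2 + 1)) dy.
Step 3. Evaluate the standard form [assuming y > -2]: now log(y + 2) + 4*log(y + 3) + ∫(4/(y**2 + 1)) dy.
Step 4. Evaluate the standard form: now log(y + 2) + 4*log(y + 3) + 4*atan(y).
Answer: log(y + 2) + 4*log(y + 3) + 4*atan(y).


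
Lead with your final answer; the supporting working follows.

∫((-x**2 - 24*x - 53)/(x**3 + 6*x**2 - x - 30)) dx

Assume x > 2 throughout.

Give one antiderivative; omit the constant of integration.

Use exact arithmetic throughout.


The answer is -3*log(x - 2) - log(x + 3) + 3*log(x + 5).
Step 1. Decompose ∫((-x**2 - 24*x - 53)/(x**3 + 6*x**2 - x - 30)) dx by partial fractions, (-x**2 - 24*x - 53)/(x**3 + 6*x**2 - x - 30) = 3/(x + 5) - 1/(x + 3) - 3/(x - 2): now ∫(-3/(x - 2)) dx + ∫(-1/(x + 3)) dx + ∫(3/(x + 5)) dx.
Step 2. Evaluate the standard form [assuming x > -3]: now -log(x + 3) + ∫(-3/(x - 2)) dx + ∫(3/(x + 5)) dx.
Step 3. Evaluate the standard form [assuming x > 2]: now -3*log(x - 2) - log(x + 3) + ∫(3/(x + 5)) dx.
Step 4. Evaluate the standard form [assuming x > -5]: now -3*log(x - 2) - log(x + 3) + 3*log(x + 5).
Answer: -3*log(x - 2) - log(x + 3) + 3*log(x + 5).


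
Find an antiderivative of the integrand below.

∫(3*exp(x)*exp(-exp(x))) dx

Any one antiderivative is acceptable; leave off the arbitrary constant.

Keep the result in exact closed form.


Answer: -3*exp(-exp(x)).


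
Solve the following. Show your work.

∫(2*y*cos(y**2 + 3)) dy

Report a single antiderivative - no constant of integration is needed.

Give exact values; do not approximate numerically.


Step 1. Substitute u = y**2 + 3, turning ∫(2*y*cos(y**2 + 3)) dy into ∫(cos(u)) du: now ∫(cos(u)) du.
Step 2. Evaluate the standard form: now sin(u).
Step 3. Substitute back u = y**2 + 3: now sin(y**2 + 3).
Answer: sin(y**2 + 3).


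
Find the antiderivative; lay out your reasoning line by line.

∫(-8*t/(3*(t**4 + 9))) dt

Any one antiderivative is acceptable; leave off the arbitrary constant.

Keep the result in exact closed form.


Step 1. Substitute u = t**2, turning ∫(-8*t/(3*(t**4 + 9))) dt into ∫(-4/(3*(u**2 + 9))) du: now ∫(-4/(3*(u**2 + 9))) du.
Step 2. Evaluate the standard form: now -4*atan(u/3)/9.
Step 3. Substitute back u = t**2: now -4*atan(t**2/3)/9.
Answer: -4*atan(t**2/3)/9.


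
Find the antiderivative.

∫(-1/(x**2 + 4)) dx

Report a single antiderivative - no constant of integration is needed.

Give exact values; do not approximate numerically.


Answer: -atan(x/2)/2.


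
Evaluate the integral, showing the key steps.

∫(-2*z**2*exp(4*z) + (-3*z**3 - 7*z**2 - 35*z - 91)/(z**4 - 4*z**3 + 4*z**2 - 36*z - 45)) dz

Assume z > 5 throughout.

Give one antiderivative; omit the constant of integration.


Step 1. Rewrite: now ∫(-2*z**2*exp(4*z)) dz + ∫((-3*z**3 - 7*z**2 - 35*z - 91)/(z**4 - 4*z**3 + 4*z**2 - 36*z - 45)) dz.
Step 2. Integrate ∫(-2*z**2*exp(4*z)) dz by parts with u = z**2, dv = (-2*exp(4*z)) dz, so v = -exp(4*z)/2: now -z**2*exp(4*z)/2 + ∫(z*exp(4*z)) dz + ∫((-3*z**3 - 7*z**2 - 35*z - 91)/(z**4 - 4*z**3 + 4*z**2 - 36*z - 45)) dz.
Step 3. Integrate ∫(z*exp(4*z)) dz by parts with u = z, dv = (exp(4*z)) dz, so v = exp(4*z)/4: now -z**2*exp(4*z)/2 + z*exp(4*z)/4 + ∫((-3*z**3 - 7*z**2 - 35*z - 91)/(z**4 - 4*z**3 + 4*z**2 - 36*z - 45)) dz + ∫(-exp(4*z)/4) dz.
Step 4. Evaluate the standard form: now -z**2*exp(4*z)/2 + z*exp(4*z)/4 - exp(4*z)/16 + ∫((-3*z**3 - 7*z**2 - 35*z - 91)/(z**4 - 4*z**3 + 4*z**2 - 36*z - 45)) dz.
Step 5. Decompose ∫((-3*z**3 - 7*z**2 - 35*z - 91)/(z**4 - 4*z**3 + 4*z**2 - 36*z - 45)) dz by partial fractions, (-3*z**3 - 7*z**2 - 35*z - 91)/(z**4 - 4*z**3 + 4*z**2 - 36*z - 45) = 2/(z**2 + 9) + 1/(z + 1) - 4/(z - 5): now -z**2*exp(4*z)/2 + z*exp(4*z)/4 - exp(4*z)/16 + ∫(-4/(z - 5)) dz + ∫(1/(z + 1)) dz + ∫(2/(z**2 + 9)) dz.
Step 6. Evaluate the standard form [assuming z > -1]: now -z**2*exp(4*z)/2 + z*exp(4*z)/4 - exp(4*z)/16 + log(z + 1) + ∫(-4/(z - 5)) dz + ∫(2/(z**2 + 9)) dz.
Step 7. Evaluate the standard form [assuming z > 5]: now -z**2*exp(4*z)/2 + z*exp(4*z)/4 - exp(4*z)/16 - 4*log(z - 5) + log(z + 1) + ∫(2/(z**2 + 9)) dz.
Step 8. Evaluate the standard form: now -z**2*exp(4*z)/2 + z*exp(4*z)/4 - exp(4*z)/16 - 4*log(z - 5) + log(z + 1) + 2*atan(z/3)/3.
Answer: -z**2*exp(4*z)/2 + z*exp(4*z)/4 - exp(4*z)/16 - 4*log(z - 5) + log(z + 1) + 2*atan(z/3)/3.


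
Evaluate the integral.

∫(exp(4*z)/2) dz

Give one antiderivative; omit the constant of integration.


Answer: exp(4*z)/8.


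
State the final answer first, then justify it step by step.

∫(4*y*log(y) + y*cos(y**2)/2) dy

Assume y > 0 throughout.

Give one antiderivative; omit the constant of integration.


The answer is 2*y**2*log(y) - y**2 + sin(y**2)/4.
Step 1. Rewrite: now ∫(4*y*log(y)) dy + ∫(y*cos(y**2)/2) dy.
Step 2. Integrate ∫(4*y*log(y)) dy by parts with u = log(y), dv = (4*y) dy, so v = 2*y**2 [assuming y > 0]: now 2*y**2*log(y) + ∫(-2*y) dy + ∫(y*cos(y**2)/2) dy.
Step 3. Evaluate the standard form: now 2*y**2*log(y) - y**2 + ∫(y*cos(y**2)/2) dy.
Step 4. Substitute u = y**2, turning ∫(y*cos(y**2)/2) dy into ∫(cos(u)/4) du: now 2*y**2*log(y) - y**2 + ∫(cos(u)/4) du.
Step 5. Evaluate the standard form: now 2*y**2*log(y) - y**2 + sin(u)/4.
Step 6. Substitute back u = y**2: now 2*y**2*log(y) - y**2 + sin(y**2)/4.
Answer: 2*y**2*log(y) - y**2 + sin(y**2)/4.


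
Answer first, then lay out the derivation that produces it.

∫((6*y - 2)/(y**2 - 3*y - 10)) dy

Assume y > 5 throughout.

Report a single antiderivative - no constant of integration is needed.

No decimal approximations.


The answer is 4*log(y - 5) + 2*log(y + 2).
Step 1. Decompose ∫((6*y - 2)/(y**2 - 3*y - 10)) dy by partial fractions, (6*y - 2)/(y**2 - 3*y - 10) = 2/(y + 2) + 4/(y - 5): now ∫(4/(y - 5)) dy + ∫(2/(y + 2)) dy.
Step 2. Evaluate the standard form [assuming y > 5]: now 4*log(y - 5) + ∫(2/(y + 2)) dy.
Step 3. Evaluate the standard form [assuming y > -2]: now 4*log(y - 5) + 2*log(y + 2).
Answer: 4*log(y - 5) + 2*log(y + 2).


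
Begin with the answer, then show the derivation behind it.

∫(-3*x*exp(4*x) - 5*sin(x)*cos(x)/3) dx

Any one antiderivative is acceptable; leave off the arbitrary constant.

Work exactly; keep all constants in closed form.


The answer is -3*x*exp(4*x)/4 + 3*exp(4*x)/16 - 5*sin(x)**2/6.
Step 1. Rewrite: now ∫(-3*x*exp(4*x)) dx + ∫(-5*sin(x)*cos(x)/3) dx.
Step 2. Integrate ∫(-3*x*exp(4*x)) dx by parts with u = x, dv = (-3*exp(4*x)) dx, so v = -3*exp(4*x)/4: now -3*x*exp(4*x)/4 + ∫(-5*sin(x)*cos(x)/3) dx + ∫(3*exp(4*x)/4) dx.
Step 3. Evaluate the standard form: now -3*x*exp(4*x)/4 + 3*exp(4*x)/16 + ∫(-5*sin(x)*cos(x)/3) dx.
Step 4. Substitute u = sin(x), turning ∫(-5*sin(x)*cos(x)/3) dx into ∫(-5*u/3) du: now -3*x*exp(4*x)/4 + 3*exp(4*x)/16 + ∫(-5*u/3) du.
Step 5. Evaluate the standard form: now -5*u**2/6 - 3*x*exp(4*x)/4 + 3*exp(4*x)/16.
Step 6. Substitute back u = sin(x): now -3*x*exp(4*x)/4 + 3*exp(4*x)/16 - 5*sin(x)**2/6.
Answer: -3*x*exp(4*x)/4 + 3*exp(4*x)/16 - 5*sin(x)**2/6.


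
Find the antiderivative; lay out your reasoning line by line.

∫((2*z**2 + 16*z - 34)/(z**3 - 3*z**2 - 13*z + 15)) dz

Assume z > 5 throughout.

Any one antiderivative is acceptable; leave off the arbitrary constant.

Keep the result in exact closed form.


Step 1. Decompose ∫((2*z**2 + 16*z - 34)/(z**3 - 3*z**2 - 13*z + 15)) dz by partial fractions, (2*z**2 + 16*z - 34)/(z**3 - 3*z**2 - 13*z + 15) = -2/(z + 3) + 1/(z - 1) + 3/(z - 5): now ∫(3/(z - 5)) dz + ∫(1/(z - 1)) dz + ∫(-2/(z + 3)) dz.
Step 2. Evaluate the standard form [assuming z > 1]: now log(z - 1) + ∫(3/(z - 5)) dz + ∫(-2/(z + 3)) dz.
Step 3. Evaluate the standard form [assuming z > -3]: now log(z - 1) - 2*log(z + 3) + ∫(3/(z - 5)) dz.
Step 4. Evaluate the standard form [assuming z > 5]: now 3*log(z - 5) + log(z - 1) - 2*log(z + 3).
Answer: 3*log(z - 5) + log(z - 1) - 2*log(z + 3).


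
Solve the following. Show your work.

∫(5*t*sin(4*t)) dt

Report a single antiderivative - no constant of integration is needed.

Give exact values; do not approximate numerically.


Step 1. Integrate ∫(5*t*sin(4*t)) dt by parts with u = t, dv = (5*sin(4*t)) dt, so v = -5*cos(4*t)/4: now -5*t*cos(4*t)/4 + ∫(5*cos(4*t)/4) dt.
Step 2. Evaluate the standard form: now -5*t*cos(4*t)/4 + 5*sin(4*t)/16.
Answer: -5*t*cos(4*t)/4 + 5*sin(4*t)/16.


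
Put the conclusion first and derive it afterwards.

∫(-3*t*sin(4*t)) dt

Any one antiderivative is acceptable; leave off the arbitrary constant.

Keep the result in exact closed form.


The answer is 3*t*cos(4*t)/4 - 3*sin(4*t)/16.
Step 1. Integrate ∫(-3*t*sin(4*t)) dt by parts with u = t, dv = (-3*sin(4*t)) dt, so v = 3*cos(4*t)/4: now 3*t*cos(4*t)/4 + ∫(-3*cos(4*t)/4) dt.
Step 2. Evaluate the standard form: now 3*t*cos(4*t)/4 - 3*sin(4*t)/16.
Answer: 3*t*cos(4*t)/4 - 3*sin(4*t)/16.


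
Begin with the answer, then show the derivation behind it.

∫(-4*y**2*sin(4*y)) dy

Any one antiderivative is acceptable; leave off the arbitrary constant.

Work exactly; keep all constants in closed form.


The answer is y**2*cos(4*y) - y*sin(4*y)/2 - cos(4*y)/8.
Step 1. Integrate ∫(-4*y**2*sin(4*y)) dy by parts with u = y**2, dv = (-4*sin(4*y)) dy, so v = cos(4*y): now y**2*cos(4*y) + ∫(-2*y*cos(4*y)) dy.
Step 2. Integrate ∫(-2*y*cos(4*y)) dy by parts with u = y, dv = (-2*cos(4*y)) dy, so v = -sin(4*y)/2: now y**2*cos(4*y) - y*sin(4*y)/2 + ∫(sin(4*y)/2) dy.
Step 3. Evaluate the standard form: now y**2*cos(4*y) - y*sin(4*y)/2 - cos(4*y)/8.
Answer: y**2*cos(4*y) - y*sin(4*y)/2 - cos(4*y)/8.


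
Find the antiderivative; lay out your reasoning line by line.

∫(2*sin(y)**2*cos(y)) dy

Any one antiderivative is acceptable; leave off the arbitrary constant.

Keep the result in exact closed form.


Step 1. Substitute u = sin(y), turning ∫(2*sin(y)**2*cos(y)) dy into ∫(2*u**2) du: now ∫(2*u**2) du.
Step 2. Evaluate the standard form: now 2*u**3/3.
Step 3. Substitute back u = sin(y): now 2*sin(y)**3/3.
Answer: 2*sin(y)**3/3.


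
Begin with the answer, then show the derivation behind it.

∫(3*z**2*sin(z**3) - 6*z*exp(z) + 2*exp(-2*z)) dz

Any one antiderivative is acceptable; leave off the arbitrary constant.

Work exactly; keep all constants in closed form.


The answer is -6*z*exp(z) + 6*exp(z) - cos(z**3) - exp(-2*z).
Step 1. Rewrite: now ∫(-6*z*exp(z)) dz + ∫(3*z**2*sin(z**3)) dz + ∫(2*exp(-2*z)) dz.
Step 2. Substitute u = z**3, turning ∫(3*z**2*sin(z**3)) dz into ∫(sin(u)) du: now ∫(-6*z*exp(z)) dz + ∫(2*exp(-2*z)) dz + ∫(sin(u)) du.
Step 3. Evaluate the standard form: now -cos(u) + ∫(-6*z*exp(z)) dz + ∫(2*exp(-2*z)) dz.
Step 4. Substitute back u = z**3: now -cos(z**3) + ∫(-6*z*exp(z)) dz + ∫(2*exp(-2*z)) dz.
Step 5. Evaluate the standard form: now -cos(z**3) + ∫(-6*z*exp(z)) dz - exp(-2*z).
Step 6. Integrate ∫(-6*z*exp(z)) dz by parts with u = z, dv = (-6*exp(z)) dz, so v = -6*exp(z): now -6*z*exp(z) - cos(z**3) + ∫(6*exp(z)) dz - exp(-2*z).
Step 7. Evaluate the standard form: now -6*z*exp(z) + 6*exp(z) - cos(z**3) - exp(-2*z).
Answer: -6*z*exp(z) + 6*exp(z) - cos(z**3) - exp(-2*z).


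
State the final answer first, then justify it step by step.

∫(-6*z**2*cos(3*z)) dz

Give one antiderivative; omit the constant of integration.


The answer is -2*z**2*sin(3*z) - 4*z*cos(3*z)/3 + 4*sin(3*z)/9.
Step 1. Integrate ∫(-6*z**2*cos(3*z)) dz by parts with u = z**2, dv = (-6*cos(3*z)) dz, so v = -2*sin(3*z): now -2*z**2*sin(3*z) + ∫(4*z*sin(3*z)) dz.
Step 2. Integrate ∫(4*z*sin(3*z)) dz by parts with u = z, dv = (4*sin(3*z)) dz, so v = -4*cos(3*z)/3: now -2*z**2*sin(3*z) - 4*z*cos(3*z)/3 + ∫(4*cos(3*z)/3) dz.
Step 3. Evaluate the standard form: now -2*z**2*sin(3*z) - 4*z*cos(3*z)/3 + 4*sin(3*z)/9.
Answer: -2*z**2*sin(3*z) - 4*z*cos(3*z)/3 + 4*sin(3*z)/9.


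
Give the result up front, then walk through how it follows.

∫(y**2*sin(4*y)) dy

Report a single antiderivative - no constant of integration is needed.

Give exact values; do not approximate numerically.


The answer is -y**2*cos(4*y)/4 + y*sin(4*y)/8 + cos(4*y)/32.
Step 1. Integrate ∫(y**2*sin(4*y)) dy by parts with u = y**2, dv = (sin(4*y)) dy, so v = -cos(4*y)/4: now -y**2*cos(4*y)/4 + ∫(y*cos(4*y)/2) dy.
Step 2. Integrate ∫(y*cos(4*y)/2) dy by parts with u = y, dv = (cos(4*y)/2) dy, so v = sin(4*y)/8: now -y**2*cos(4*y)/4 + y*sin(4*y)/8 + ∫(-sin(4*y)/8) dy.
Step 3. Evaluate the standard form: now -y**2*cos(4*y)/4 + y*sin(4*y)/8 + cos(4*y)/32.
Answer: -y**2*cos(4*y)/4 + y*sin(4*y)/8 + cos(4*y)/32.


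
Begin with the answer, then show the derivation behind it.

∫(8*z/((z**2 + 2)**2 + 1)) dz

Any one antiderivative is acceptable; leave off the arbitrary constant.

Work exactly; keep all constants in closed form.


The answer is 4*atan(z**2 + 2).
Step 1. Substitute u = z**2 + 2, turning ∫(8*z/((z**2 + 2)**2 + 1)) dz into ∫(4/(u**2 + 1)) du: now ∫(4/(u**2 + 1)) du.
Step 2. Evaluate the standard form: now 4*atan(u).
Step 3. Substitute back u = z**2 + 2: now 4*atan(z**2 + 2).
Answer: 4*atan(z**2 + 2).


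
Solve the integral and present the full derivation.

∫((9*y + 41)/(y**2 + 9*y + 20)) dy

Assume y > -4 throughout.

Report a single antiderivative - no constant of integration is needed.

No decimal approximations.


Step 1. Decompose ∫((9*y + 41)/(y**2 + 9*y + 20)) dy by partial fractions, (9*y + 41)/(y**2 + 9*y + 20) = 4/(y + 5) + 5/(y + 4): now ∫(5/(y + 4)) dy + ∫(4/(y + 5)) dy.
Step 2. Evaluate the standard form [assuming y > -4]: now 5*log(y + 4) + ∫(4/(y + 5)) dy.
Step 3. Evaluate the standard form [assuming y > -5]: now 5*log(y + 4) + 4*log(y + 5).
Answer: 5*log(y + 4) + 4*log(y + 5).


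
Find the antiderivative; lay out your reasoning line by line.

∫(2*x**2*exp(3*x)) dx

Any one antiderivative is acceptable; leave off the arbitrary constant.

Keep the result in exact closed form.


Step 1. Integrate ∫(2*x**2*exp(3*x)) dx by parts with u = x**2, dv = (2*exp(3*x)) dx, so v = 2*exp(3*x)/3: now 2*x**2*exp(3*x)/3 + ∫(-4*x*exp(3*x)/3) dx.
Step 2. Integrate ∫(-4*x*exp(3*x)/3) dx by parts with u = x, dv = (-4*exp(3*x)/3) dx, so v = -4*exp(3*x)/9: now 2*x**2*exp(3*x)/3 - 4*x*exp(3*x)/9 + ∫(4*exp(3*x)/9) dx.
Step 3. Evaluate the standard form: now 2*x**2*exp(3*x)/3 - 4*x*exp(3*x)/9 + 4*exp(3*x)/27.
Answer: 2*x**2*exp(3*x)/3 - 4*x*exp(3*x)/9 + 4*exp(3*x)/27.


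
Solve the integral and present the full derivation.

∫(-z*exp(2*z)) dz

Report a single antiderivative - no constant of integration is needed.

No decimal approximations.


Step 1. Integrate ∫(-z*exp(2*z)) dz by parts with u = z, dv = (-exp(2*z)) dz, so v = -exp(2*z)/2: now -z*exp(2*z)/2 + ∫(exp(2*z)/2) dz.
Step 2. Evaluate the standard form: now -z*exp(2*z)/2 + exp(2*z)/4.
Answer: -z*exp(2*z)/2 + exp(2*z)/4.


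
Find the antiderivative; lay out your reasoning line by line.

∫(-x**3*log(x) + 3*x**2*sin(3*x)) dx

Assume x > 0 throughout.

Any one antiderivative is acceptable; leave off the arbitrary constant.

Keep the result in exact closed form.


Step 1. Rewrite: now ∫(3*x**2*sin(3*x)) dx + ∫(-x**3*log(x)) dx.
Step 2. Integrate ∫(-x**3*log(x)) dx by parts with u = log(x), dv = (-x**3) dx, so v = -x**4/4 [assuming x > 0]: now -x**4*log(x)/4 + ∫(x**3/4) dx + ∫(3*x**2*sin(3*x)) dx.
Step 3. Evaluate the standard form: now -x**4*log(x)/4 + x**4/16 + ∫(3*x**2*sin(3*x)) dx.
Step 4. Integrate ∫(3*x**2*sin(3*x)) dx by parts with u = x**2, dv = (3*sin(3*x)) dx, so v = -cos(3*x): now -x**4*log(x)/4 + x**4/16 - x**2*cos(3*x) + ∫(2*x*cos(3*x)) dx.
Step 5. Integrate ∫(2*x*cos(3*x)) dx by parts with u = x, dv = (2*cos(3*x)) dx, so v = 2*sin(3*x)/3: now -x**4*log(x)/4 + x**4/16 - x**2*cos(3*x) + 2*x*sin(3*x)/3 + ∫(-2*sin(3*x)/3) dx.
Step 6. Evaluate the standard form: now -x**4*log(x)/4 + x**4/16 - x**2*cos(3*x) + 2*x*sin(3*x)/3 + 2*cos(3*x)/9.
Answer: -x**4*log(x)/4 + x**4/16 - x**2*cos(3*x) + 2*x*sin(3*x)/3 + 2*cos(3*x)/9.
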